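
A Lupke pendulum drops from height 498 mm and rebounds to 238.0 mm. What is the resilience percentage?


Resilience = h_rebound / h_drop * 100
= 238.0 / 498 * 100
= 47.8%

47.8%


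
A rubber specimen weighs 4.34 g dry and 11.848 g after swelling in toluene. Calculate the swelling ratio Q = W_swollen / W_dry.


Q = W_swollen / W_dry
Q = 11.848 / 4.34
Q = 2.73

Q = 2.73


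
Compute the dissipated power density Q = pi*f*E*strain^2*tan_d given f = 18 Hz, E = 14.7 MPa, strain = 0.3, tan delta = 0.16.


Q = pi * f * E * strain^2 * tan_d
= pi * 18 * 14.7 * 0.3^2 * 0.16
= pi * 18 * 14.7 * 0.0900 * 0.16
= 11.9702

Q = 11.9702


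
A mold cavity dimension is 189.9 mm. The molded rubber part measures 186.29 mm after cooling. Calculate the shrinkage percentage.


Shrinkage = (mold - part) / mold * 100
= (189.9 - 186.29) / 189.9 * 100
= 3.61 / 189.9 * 100
= 1.9%

1.9%


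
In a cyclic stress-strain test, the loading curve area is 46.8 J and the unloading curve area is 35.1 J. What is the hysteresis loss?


Hysteresis loss = loading - unloading
= 46.8 - 35.1
= 11.7 J

11.7 J


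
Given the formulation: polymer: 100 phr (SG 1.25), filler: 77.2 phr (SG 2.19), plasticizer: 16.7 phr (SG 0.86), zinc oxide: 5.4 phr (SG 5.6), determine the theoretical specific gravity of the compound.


Sum of weights = 199.3
Volume contributions:
  polymer: 100/1.25 = 80.0000
  filler: 77.2/2.19 = 35.2511
  plasticizer: 16.7/0.86 = 19.4186
  zinc oxide: 5.4/5.6 = 0.9643
Sum of volumes = 135.6340
SG = 199.3 / 135.6340 = 1.469

SG = 1.469


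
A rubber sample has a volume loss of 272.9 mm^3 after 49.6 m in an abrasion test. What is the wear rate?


Rate = volume_loss / distance
= 272.9 / 49.6
= 5.502 mm^3/m

5.502 mm^3/m


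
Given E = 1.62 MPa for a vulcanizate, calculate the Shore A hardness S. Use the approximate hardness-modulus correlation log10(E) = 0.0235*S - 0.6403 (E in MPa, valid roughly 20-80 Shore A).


log10(E) = 0.0235*S - 0.6403  =>  S = (log10(E) + 0.6403) / 0.0235
log10(1.62) = 0.209515
S = (0.209515 + 0.6403) / 0.0235 = 0.849815 / 0.0235
S = 36.2

Shore A = 36.2


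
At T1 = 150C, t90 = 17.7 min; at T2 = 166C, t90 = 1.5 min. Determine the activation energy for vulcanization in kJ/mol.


T1 = 423.15 K, T2 = 439.15 K
1/T1 - 1/T2 = 8.6102e-05
ln(t1/t2) = ln(17.7/1.5) = 2.4681
Ea = 8.314 * 2.4681 / 8.6102e-05 = 238319.6977 J/mol
Ea = 238.32 kJ/mol

238.32 kJ/mol


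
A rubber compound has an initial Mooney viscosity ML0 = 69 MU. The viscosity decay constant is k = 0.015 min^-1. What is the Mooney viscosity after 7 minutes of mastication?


ML = ML0 * exp(-k * t)
ML = 69 * exp(-0.015 * 7)
ML = 69 * 0.9003
ML = 62.12 MU

62.12 MU


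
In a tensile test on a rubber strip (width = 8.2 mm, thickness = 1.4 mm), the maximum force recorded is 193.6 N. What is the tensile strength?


Area = width * thickness = 8.2 * 1.4 = 11.48 mm^2
TS = force / area = 193.6 / 11.48 = 16.86 MPa

16.86 MPa


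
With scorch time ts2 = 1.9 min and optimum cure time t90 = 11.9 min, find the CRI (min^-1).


CRI = 100 / (t90 - ts2)
= 100 / (11.9 - 1.9)
= 100 / 10.0
= 10.0 min^-1

10.0 min^-1


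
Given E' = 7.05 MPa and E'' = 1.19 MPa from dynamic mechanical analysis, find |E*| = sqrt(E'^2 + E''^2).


|E*| = sqrt(E'^2 + E''^2)
= sqrt(7.05^2 + 1.19^2)
= sqrt(49.7025 + 1.4161)
= 7.15 MPa

7.15 MPa


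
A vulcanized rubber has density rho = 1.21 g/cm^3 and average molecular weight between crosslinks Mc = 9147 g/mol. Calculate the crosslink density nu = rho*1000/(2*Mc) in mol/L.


nu = rho * 1000 / (2 * Mc)
nu = 1.21 * 1000 / (2 * 9147)
nu = 1210.0 / 18294
nu = 0.0661 mol/L

0.0661 mol/L


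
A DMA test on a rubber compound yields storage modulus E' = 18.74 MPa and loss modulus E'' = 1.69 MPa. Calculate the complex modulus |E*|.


|E*| = sqrt(E'^2 + E''^2)
= sqrt(18.74^2 + 1.69^2)
= sqrt(351.1876 + 2.8561)
= 18.816 MPa

18.816 MPa


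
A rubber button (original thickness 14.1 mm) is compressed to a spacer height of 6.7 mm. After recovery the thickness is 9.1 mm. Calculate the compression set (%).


CS = (t0 - recovered) / (t0 - ts) * 100
= (14.1 - 9.1) / (14.1 - 6.7) * 100
= 5.0 / 7.4 * 100
= 67.6%

67.6%


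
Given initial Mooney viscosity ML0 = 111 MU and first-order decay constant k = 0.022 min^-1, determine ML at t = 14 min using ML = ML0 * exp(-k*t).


ML = ML0 * exp(-k * t)
ML = 111 * exp(-0.022 * 14)
ML = 111 * 0.7349
ML = 81.58 MU

81.58 MU


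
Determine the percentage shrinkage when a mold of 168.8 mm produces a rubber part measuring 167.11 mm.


Shrinkage = (mold - part) / mold * 100
= (168.8 - 167.11) / 168.8 * 100
= 1.69 / 168.8 * 100
= 1.0%

1.0%


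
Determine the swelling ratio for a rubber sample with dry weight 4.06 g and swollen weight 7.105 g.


Q = W_swollen / W_dry
Q = 7.105 / 4.06
Q = 1.75

Q = 1.75


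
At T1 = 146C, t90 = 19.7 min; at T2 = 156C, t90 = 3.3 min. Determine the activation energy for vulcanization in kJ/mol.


T1 = 419.15 K, T2 = 429.15 K
1/T1 - 1/T2 = 5.5593e-05
ln(t1/t2) = ln(19.7/3.3) = 1.7867
Ea = 8.314 * 1.7867 / 5.5593e-05 = 267201.7593 J/mol
Ea = 267.2 kJ/mol

267.2 kJ/mol


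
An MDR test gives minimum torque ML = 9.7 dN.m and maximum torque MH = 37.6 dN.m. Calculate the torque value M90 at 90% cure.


M90 = ML + 0.9 * (MH - ML)
M90 = 9.7 + 0.9 * (37.6 - 9.7)
M90 = 9.7 + 0.9 * 27.9
M90 = 34.81 dN.m

34.81 dN.m


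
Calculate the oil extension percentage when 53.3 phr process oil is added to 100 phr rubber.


Oil % = oil / (100 + oil) * 100
= 53.3 / (100 + 53.3) * 100
= 53.3 / 153.3 * 100
= 34.77%

34.77%


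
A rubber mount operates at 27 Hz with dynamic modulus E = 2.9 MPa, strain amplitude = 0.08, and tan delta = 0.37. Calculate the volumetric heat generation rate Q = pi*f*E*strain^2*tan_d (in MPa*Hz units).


Q = pi * f * E * strain^2 * tan_d
= pi * 27 * 2.9 * 0.08^2 * 0.37
= pi * 27 * 2.9 * 0.0064 * 0.37
= 0.5825

Q = 0.5825


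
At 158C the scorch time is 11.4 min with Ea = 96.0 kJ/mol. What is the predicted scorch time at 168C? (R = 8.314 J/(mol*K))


Convert temperatures: T1 = 158 + 273.15 = 431.15 K, T2 = 168 + 273.15 = 441.15 K
ts2_new = 11.4 * exp(96000 / 8.314 * (1/441.15 - 1/431.15))
1/T2 - 1/T1 = -5.2576e-05
ts2_new = 6.21 min

6.21 min


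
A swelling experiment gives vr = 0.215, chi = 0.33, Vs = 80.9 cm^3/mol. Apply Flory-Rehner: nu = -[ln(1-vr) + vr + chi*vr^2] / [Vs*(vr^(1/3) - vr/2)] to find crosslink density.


ln(1 - vr) = ln(1 - 0.215) = -0.2421
Numerator = -((-0.2421) + 0.215 + 0.33 * 0.215^2) = 0.0118
Denominator = 80.9 * (0.215^(1/3) - 0.215/2) = 39.7682
nu = 0.0118 / 39.7682 = 2.9715e-04 mol/cm^3

2.9715e-04 mol/cm^3


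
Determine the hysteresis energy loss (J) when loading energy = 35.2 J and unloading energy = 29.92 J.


Hysteresis loss = loading - unloading
= 35.2 - 29.92
= 5.28 J

5.28 J


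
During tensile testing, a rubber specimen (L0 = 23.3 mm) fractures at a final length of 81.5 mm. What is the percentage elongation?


Elongation = (Lf - L0) / L0 * 100
= (81.5 - 23.3) / 23.3 * 100
= 58.2 / 23.3 * 100
= 249.8%

249.8%


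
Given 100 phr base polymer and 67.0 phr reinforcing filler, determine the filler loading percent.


Filler % = filler / (rubber + filler) * 100
= 67.0 / (100 + 67.0) * 100
= 67.0 / 167.0 * 100
= 40.12%

40.12%


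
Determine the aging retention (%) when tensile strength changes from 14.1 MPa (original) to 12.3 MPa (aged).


Retention = aged / original * 100
= 12.3 / 14.1 * 100
= 87.2%

87.2%


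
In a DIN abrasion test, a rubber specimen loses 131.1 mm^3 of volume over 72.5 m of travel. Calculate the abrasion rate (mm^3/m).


Rate = volume_loss / distance
= 131.1 / 72.5
= 1.808 mm^3/m

1.808 mm^3/m


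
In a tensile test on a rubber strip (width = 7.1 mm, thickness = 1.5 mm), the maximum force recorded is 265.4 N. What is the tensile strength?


Area = width * thickness = 7.1 * 1.5 = 10.65 mm^2
TS = force / area = 265.4 / 10.65 = 24.92 MPa

24.92 MPa


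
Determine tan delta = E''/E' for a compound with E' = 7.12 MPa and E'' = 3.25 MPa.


tan delta = E'' / E'
= 3.25 / 7.12
= 0.4565

tan delta = 0.4565


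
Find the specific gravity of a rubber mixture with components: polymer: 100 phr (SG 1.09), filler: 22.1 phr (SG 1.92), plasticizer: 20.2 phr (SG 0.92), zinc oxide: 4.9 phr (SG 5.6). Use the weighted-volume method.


Sum of weights = 147.2
Volume contributions:
  polymer: 100/1.09 = 91.7431
  filler: 22.1/1.92 = 11.5104
  plasticizer: 20.2/0.92 = 21.9565
  zinc oxide: 4.9/5.6 = 0.8750
Sum of volumes = 126.0851
SG = 147.2 / 126.0851 = 1.167

SG = 1.167


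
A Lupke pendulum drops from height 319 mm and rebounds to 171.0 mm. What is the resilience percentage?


Resilience = h_rebound / h_drop * 100
= 171.0 / 319 * 100
= 53.6%

53.6%


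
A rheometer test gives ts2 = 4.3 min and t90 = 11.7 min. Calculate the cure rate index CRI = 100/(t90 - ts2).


CRI = 100 / (t90 - ts2)
= 100 / (11.7 - 4.3)
= 100 / 7.4
= 13.51 min^-1

13.51 min^-1


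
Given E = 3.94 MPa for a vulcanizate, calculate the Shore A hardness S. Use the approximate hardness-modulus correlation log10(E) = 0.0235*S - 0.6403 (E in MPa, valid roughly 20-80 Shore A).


log10(E) = 0.0235*S - 0.6403  =>  S = (log10(E) + 0.6403) / 0.0235
log10(3.94) = 0.595496
S = (0.595496 + 0.6403) / 0.0235 = 1.235796 / 0.0235
S = 52.6

Shore A = 52.6


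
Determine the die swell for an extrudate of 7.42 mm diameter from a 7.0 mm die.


Die swell ratio = D_extrudate / D_die
= 7.42 / 7.0
= 1.06

Die swell = 1.06


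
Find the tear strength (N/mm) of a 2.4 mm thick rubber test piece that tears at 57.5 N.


Tear strength = force / thickness
= 57.5 / 2.4
= 23.96 N/mm

23.96 N/mm


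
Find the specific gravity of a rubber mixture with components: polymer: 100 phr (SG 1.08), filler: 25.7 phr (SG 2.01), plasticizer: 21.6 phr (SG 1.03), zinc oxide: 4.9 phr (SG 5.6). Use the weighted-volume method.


Sum of weights = 152.2
Volume contributions:
  polymer: 100/1.08 = 92.5926
  filler: 25.7/2.01 = 12.7861
  plasticizer: 21.6/1.03 = 20.9709
  zinc oxide: 4.9/5.6 = 0.8750
Sum of volumes = 127.2245
SG = 152.2 / 127.2245 = 1.196

SG = 1.196


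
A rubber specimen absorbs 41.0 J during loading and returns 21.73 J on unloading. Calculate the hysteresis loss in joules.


Hysteresis loss = loading - unloading
= 41.0 - 21.73
= 19.27 J

19.27 J


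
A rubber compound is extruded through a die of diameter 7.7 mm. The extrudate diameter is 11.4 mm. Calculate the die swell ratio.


Die swell ratio = D_extrudate / D_die
= 11.4 / 7.7
= 1.481

Die swell = 1.481


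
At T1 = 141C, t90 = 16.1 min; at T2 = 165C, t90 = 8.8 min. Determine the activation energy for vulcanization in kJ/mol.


T1 = 414.15 K, T2 = 438.15 K
1/T1 - 1/T2 = 1.3226e-04
ln(t1/t2) = ln(16.1/8.8) = 0.6041
Ea = 8.314 * 0.6041 / 1.3226e-04 = 37972.1132 J/mol
Ea = 37.97 kJ/mol

37.97 kJ/mol


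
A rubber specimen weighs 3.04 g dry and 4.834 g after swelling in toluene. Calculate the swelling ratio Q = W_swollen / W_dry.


Q = W_swollen / W_dry
Q = 4.834 / 3.04
Q = 1.59

Q = 1.59


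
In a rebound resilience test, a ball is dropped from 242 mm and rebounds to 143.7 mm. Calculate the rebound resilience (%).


Resilience = h_rebound / h_drop * 100
= 143.7 / 242 * 100
= 59.4%

59.4%


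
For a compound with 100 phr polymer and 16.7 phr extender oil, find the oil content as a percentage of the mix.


Oil % = oil / (100 + oil) * 100
= 16.7 / (100 + 16.7) * 100
= 16.7 / 116.7 * 100
= 14.31%

14.31%


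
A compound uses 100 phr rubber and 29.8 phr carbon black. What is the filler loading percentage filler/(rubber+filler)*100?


Filler % = filler / (rubber + filler) * 100
= 29.8 / (100 + 29.8) * 100
= 29.8 / 129.8 * 100
= 22.96%

22.96%


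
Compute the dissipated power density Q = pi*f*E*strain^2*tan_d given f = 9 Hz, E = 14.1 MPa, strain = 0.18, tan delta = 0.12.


Q = pi * f * E * strain^2 * tan_d
= pi * 9 * 14.1 * 0.18^2 * 0.12
= pi * 9 * 14.1 * 0.0324 * 0.12
= 1.5500

Q = 1.5500


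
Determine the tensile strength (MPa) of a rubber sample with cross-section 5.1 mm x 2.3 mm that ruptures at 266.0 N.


Area = width * thickness = 5.1 * 2.3 = 11.73 mm^2
TS = force / area = 266.0 / 11.73 = 22.68 MPa

22.68 MPa


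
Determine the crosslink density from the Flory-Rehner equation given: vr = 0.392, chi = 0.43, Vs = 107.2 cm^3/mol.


ln(1 - vr) = ln(1 - 0.392) = -0.4976
Numerator = -((-0.4976) + 0.392 + 0.43 * 0.392^2) = 0.0395
Denominator = 107.2 * (0.392^(1/3) - 0.392/2) = 57.4443
nu = 0.0395 / 57.4443 = 6.8771e-04 mol/cm^3

6.8771e-04 mol/cm^3


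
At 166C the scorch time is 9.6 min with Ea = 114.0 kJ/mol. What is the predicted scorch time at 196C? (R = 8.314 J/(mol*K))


Convert temperatures: T1 = 166 + 273.15 = 439.15 K, T2 = 196 + 273.15 = 469.15 K
ts2_new = 9.6 * exp(114000 / 8.314 * (1/469.15 - 1/439.15))
1/T2 - 1/T1 = -1.4561e-04
ts2_new = 1.3 min

1.3 min


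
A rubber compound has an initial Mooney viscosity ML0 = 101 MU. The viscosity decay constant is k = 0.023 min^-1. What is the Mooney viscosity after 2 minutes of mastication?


ML = ML0 * exp(-k * t)
ML = 101 * exp(-0.023 * 2)
ML = 101 * 0.9550
ML = 96.46 MU

96.46 MU


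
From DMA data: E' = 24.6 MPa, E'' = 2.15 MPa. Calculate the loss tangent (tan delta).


tan delta = E'' / E'
= 2.15 / 24.6
= 0.0874

tan delta = 0.0874


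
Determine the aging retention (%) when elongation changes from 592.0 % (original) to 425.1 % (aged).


Retention = aged / original * 100
= 425.1 / 592.0 * 100
= 71.8%

71.8%


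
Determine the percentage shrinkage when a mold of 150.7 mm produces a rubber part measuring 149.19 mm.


Shrinkage = (mold - part) / mold * 100
= (150.7 - 149.19) / 150.7 * 100
= 1.51 / 150.7 * 100
= 1.0%

1.0%


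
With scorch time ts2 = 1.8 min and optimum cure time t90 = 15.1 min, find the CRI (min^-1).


CRI = 100 / (t90 - ts2)
= 100 / (15.1 - 1.8)
= 100 / 13.3
= 7.52 min^-1

7.52 min^-1


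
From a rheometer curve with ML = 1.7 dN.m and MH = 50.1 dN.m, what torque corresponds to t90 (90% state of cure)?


M90 = ML + 0.9 * (MH - ML)
M90 = 1.7 + 0.9 * (50.1 - 1.7)
M90 = 1.7 + 0.9 * 48.4
M90 = 45.26 dN.m

45.26 dN.m


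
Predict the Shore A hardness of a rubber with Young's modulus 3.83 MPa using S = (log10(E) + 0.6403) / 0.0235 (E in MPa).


log10(E) = 0.0235*S - 0.6403  =>  S = (log10(E) + 0.6403) / 0.0235
log10(3.83) = 0.583199
S = (0.583199 + 0.6403) / 0.0235 = 1.223499 / 0.0235
S = 52.1

Shore A = 52.1


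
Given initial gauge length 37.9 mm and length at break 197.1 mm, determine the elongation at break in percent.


Elongation = (Lf - L0) / L0 * 100
= (197.1 - 37.9) / 37.9 * 100
= 159.2 / 37.9 * 100
= 420.1%

420.1%


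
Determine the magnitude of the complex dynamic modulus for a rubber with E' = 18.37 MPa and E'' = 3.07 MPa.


|E*| = sqrt(E'^2 + E''^2)
= sqrt(18.37^2 + 3.07^2)
= sqrt(337.4569 + 9.4249)
= 18.625 MPa

18.625 MPa


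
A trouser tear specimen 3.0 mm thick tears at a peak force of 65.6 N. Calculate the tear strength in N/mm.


Tear strength = force / thickness
= 65.6 / 3.0
= 21.87 N/mm

21.87 N/mm


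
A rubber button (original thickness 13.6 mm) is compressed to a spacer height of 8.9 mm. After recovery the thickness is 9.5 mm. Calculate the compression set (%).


CS = (t0 - recovered) / (t0 - ts) * 100
= (13.6 - 9.5) / (13.6 - 8.9) * 100
= 4.1 / 4.7 * 100
= 87.2%

87.2%


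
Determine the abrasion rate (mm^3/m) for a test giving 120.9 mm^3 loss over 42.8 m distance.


Rate = volume_loss / distance
= 120.9 / 42.8
= 2.825 mm^3/m

2.825 mm^3/m


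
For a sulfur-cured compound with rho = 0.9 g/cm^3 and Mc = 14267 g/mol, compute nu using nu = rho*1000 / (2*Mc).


nu = rho * 1000 / (2 * Mc)
nu = 0.9 * 1000 / (2 * 14267)
nu = 900.0 / 28534
nu = 0.0315 mol/L

0.0315 mol/L


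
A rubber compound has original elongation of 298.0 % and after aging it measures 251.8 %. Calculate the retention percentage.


Retention = aged / original * 100
= 251.8 / 298.0 * 100
= 84.5%

84.5%


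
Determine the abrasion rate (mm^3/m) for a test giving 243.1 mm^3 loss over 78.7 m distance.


Rate = volume_loss / distance
= 243.1 / 78.7
= 3.089 mm^3/m

3.089 mm^3/m


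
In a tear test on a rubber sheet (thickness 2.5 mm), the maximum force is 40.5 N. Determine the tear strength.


Tear strength = force / thickness
= 40.5 / 2.5
= 16.2 N/mm

16.2 N/mm


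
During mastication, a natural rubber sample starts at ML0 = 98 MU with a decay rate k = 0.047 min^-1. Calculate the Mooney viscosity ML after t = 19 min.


ML = ML0 * exp(-k * t)
ML = 98 * exp(-0.047 * 19)
ML = 98 * 0.4094
ML = 40.12 MU

40.12 MU


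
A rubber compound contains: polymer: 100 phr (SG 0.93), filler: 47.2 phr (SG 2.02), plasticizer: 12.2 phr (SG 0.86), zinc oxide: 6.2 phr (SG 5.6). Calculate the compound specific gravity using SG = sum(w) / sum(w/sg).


Sum of weights = 165.6
Volume contributions:
  polymer: 100/0.93 = 107.5269
  filler: 47.2/2.02 = 23.3663
  plasticizer: 12.2/0.86 = 14.1860
  zinc oxide: 6.2/5.6 = 1.1071
Sum of volumes = 146.1864
SG = 165.6 / 146.1864 = 1.133

SG = 1.133


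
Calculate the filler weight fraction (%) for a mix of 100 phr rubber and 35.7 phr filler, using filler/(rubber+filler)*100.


Filler % = filler / (rubber + filler) * 100
= 35.7 / (100 + 35.7) * 100
= 35.7 / 135.7 * 100
= 26.31%

26.31%


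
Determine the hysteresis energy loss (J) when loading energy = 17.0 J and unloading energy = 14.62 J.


Hysteresis loss = loading - unloading
= 17.0 - 14.62
= 2.38 J

2.38 J


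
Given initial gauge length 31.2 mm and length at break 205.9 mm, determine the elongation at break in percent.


Elongation = (Lf - L0) / L0 * 100
= (205.9 - 31.2) / 31.2 * 100
= 174.7 / 31.2 * 100
= 559.9%

559.9%


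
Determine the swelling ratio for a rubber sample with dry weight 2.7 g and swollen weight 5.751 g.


Q = W_swollen / W_dry
Q = 5.751 / 2.7
Q = 2.13

Q = 2.13


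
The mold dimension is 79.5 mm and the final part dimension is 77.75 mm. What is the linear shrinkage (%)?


Shrinkage = (mold - part) / mold * 100
= (79.5 - 77.75) / 79.5 * 100
= 1.75 / 79.5 * 100
= 2.2%

2.2%


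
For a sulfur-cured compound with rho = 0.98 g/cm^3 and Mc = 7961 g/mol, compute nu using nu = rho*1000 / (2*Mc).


nu = rho * 1000 / (2 * Mc)
nu = 0.98 * 1000 / (2 * 7961)
nu = 980.0 / 15922
nu = 0.0616 mol/L

0.0616 mol/L


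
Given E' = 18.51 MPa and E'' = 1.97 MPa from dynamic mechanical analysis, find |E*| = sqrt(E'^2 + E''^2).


|E*| = sqrt(E'^2 + E''^2)
= sqrt(18.51^2 + 1.97^2)
= sqrt(342.6201 + 3.8809)
= 18.615 MPa

18.615 MPa


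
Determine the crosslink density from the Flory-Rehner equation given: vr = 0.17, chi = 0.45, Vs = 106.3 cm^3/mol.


ln(1 - vr) = ln(1 - 0.17) = -0.1863
Numerator = -((-0.1863) + 0.17 + 0.45 * 0.17^2) = 0.0033
Denominator = 106.3 * (0.17^(1/3) - 0.17/2) = 49.8511
nu = 0.0033 / 49.8511 = 6.6690e-05 mol/cm^3

6.6690e-05 mol/cm^3


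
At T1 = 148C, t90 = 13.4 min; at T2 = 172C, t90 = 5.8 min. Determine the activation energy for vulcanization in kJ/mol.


T1 = 421.15 K, T2 = 445.15 K
1/T1 - 1/T2 = 1.2802e-04
ln(t1/t2) = ln(13.4/5.8) = 0.8374
Ea = 8.314 * 0.8374 / 1.2802e-04 = 54384.2636 J/mol
Ea = 54.38 kJ/mol

54.38 kJ/mol


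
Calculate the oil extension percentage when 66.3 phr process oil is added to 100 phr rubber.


Oil % = oil / (100 + oil) * 100
= 66.3 / (100 + 66.3) * 100
= 66.3 / 166.3 * 100
= 39.87%

39.87%


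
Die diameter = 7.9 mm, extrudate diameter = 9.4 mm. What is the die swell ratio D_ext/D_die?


Die swell ratio = D_extrudate / D_die
= 9.4 / 7.9
= 1.19

Die swell = 1.19


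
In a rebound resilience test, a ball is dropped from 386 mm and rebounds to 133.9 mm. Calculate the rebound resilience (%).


Resilience = h_rebound / h_drop * 100
= 133.9 / 386 * 100
= 34.7%

34.7%


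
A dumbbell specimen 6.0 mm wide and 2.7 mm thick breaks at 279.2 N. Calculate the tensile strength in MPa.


Area = width * thickness = 6.0 * 2.7 = 16.2 mm^2
TS = force / area = 279.2 / 16.2 = 17.23 MPa

17.23 MPa


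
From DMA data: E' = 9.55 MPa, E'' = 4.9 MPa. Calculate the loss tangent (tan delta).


tan delta = E'' / E'
= 4.9 / 9.55
= 0.5131

tan delta = 0.5131


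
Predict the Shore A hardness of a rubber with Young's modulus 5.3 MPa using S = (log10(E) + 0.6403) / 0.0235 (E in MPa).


log10(E) = 0.0235*S - 0.6403  =>  S = (log10(E) + 0.6403) / 0.0235
log10(5.3) = 0.724276
S = (0.724276 + 0.6403) / 0.0235 = 1.364576 / 0.0235
S = 58.1

Shore A = 58.1


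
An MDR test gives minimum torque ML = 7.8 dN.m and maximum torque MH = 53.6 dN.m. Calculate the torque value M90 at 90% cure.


M90 = ML + 0.9 * (MH - ML)
M90 = 7.8 + 0.9 * (53.6 - 7.8)
M90 = 7.8 + 0.9 * 45.8
M90 = 49.02 dN.m

49.02 dN.m


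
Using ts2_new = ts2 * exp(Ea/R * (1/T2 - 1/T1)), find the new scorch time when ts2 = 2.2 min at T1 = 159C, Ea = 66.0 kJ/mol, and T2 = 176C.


Convert temperatures: T1 = 159 + 273.15 = 432.15 K, T2 = 176 + 273.15 = 449.15 K
ts2_new = 2.2 * exp(66000 / 8.314 * (1/449.15 - 1/432.15))
1/T2 - 1/T1 = -8.7584e-05
ts2_new = 1.1 min

1.1 min


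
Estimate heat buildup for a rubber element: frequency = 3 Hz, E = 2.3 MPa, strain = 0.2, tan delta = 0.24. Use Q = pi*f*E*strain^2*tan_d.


Q = pi * f * E * strain^2 * tan_d
= pi * 3 * 2.3 * 0.2^2 * 0.24
= pi * 3 * 2.3 * 0.0400 * 0.24
= 0.2081

Q = 0.2081


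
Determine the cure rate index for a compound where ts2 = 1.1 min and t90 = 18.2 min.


CRI = 100 / (t90 - ts2)
= 100 / (18.2 - 1.1)
= 100 / 17.1
= 5.85 min^-1

5.85 min^-1


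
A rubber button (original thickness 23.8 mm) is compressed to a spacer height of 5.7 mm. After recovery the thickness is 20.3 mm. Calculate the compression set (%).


CS = (t0 - recovered) / (t0 - ts) * 100
= (23.8 - 20.3) / (23.8 - 5.7) * 100
= 3.5 / 18.1 * 100
= 19.3%

19.3%


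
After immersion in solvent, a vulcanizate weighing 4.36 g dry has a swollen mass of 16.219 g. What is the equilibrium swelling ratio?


Q = W_swollen / W_dry
Q = 16.219 / 4.36
Q = 3.72

Q = 3.72


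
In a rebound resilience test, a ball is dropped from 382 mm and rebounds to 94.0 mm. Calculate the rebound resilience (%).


Resilience = h_rebound / h_drop * 100
= 94.0 / 382 * 100
= 24.6%

24.6%


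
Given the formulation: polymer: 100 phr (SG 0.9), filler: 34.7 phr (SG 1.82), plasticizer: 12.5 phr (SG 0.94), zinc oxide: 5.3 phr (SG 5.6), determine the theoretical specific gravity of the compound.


Sum of weights = 152.5
Volume contributions:
  polymer: 100/0.9 = 111.1111
  filler: 34.7/1.82 = 19.0659
  plasticizer: 12.5/0.94 = 13.2979
  zinc oxide: 5.3/5.6 = 0.9464
Sum of volumes = 144.4213
SG = 152.5 / 144.4213 = 1.056

SG = 1.056


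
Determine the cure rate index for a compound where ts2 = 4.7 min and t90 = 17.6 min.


CRI = 100 / (t90 - ts2)
= 100 / (17.6 - 4.7)
= 100 / 12.9
= 7.75 min^-1

7.75 min^-1


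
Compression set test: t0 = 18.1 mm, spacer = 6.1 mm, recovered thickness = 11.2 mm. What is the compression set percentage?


CS = (t0 - recovered) / (t0 - ts) * 100
= (18.1 - 11.2) / (18.1 - 6.1) * 100
= 6.9 / 12.0 * 100
= 57.5%

57.5%


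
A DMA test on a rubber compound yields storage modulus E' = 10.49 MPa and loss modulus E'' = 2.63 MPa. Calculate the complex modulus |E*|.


|E*| = sqrt(E'^2 + E''^2)
= sqrt(10.49^2 + 2.63^2)
= sqrt(110.0401 + 6.9169)
= 10.815 MPa

10.815 MPa


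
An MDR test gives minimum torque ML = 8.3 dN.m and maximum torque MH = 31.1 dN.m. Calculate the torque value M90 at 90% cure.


M90 = ML + 0.9 * (MH - ML)
M90 = 8.3 + 0.9 * (31.1 - 8.3)
M90 = 8.3 + 0.9 * 22.8
M90 = 28.82 dN.m

28.82 dN.m


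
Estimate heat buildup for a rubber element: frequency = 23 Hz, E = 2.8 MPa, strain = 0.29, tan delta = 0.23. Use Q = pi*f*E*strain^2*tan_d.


Q = pi * f * E * strain^2 * tan_d
= pi * 23 * 2.8 * 0.29^2 * 0.23
= pi * 23 * 2.8 * 0.0841 * 0.23
= 3.9134

Q = 3.9134


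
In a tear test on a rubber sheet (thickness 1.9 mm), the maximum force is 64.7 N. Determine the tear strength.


Tear strength = force / thickness
= 64.7 / 1.9
= 34.05 N/mm

34.05 N/mm


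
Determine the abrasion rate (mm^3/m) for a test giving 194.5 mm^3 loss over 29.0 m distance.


Rate = volume_loss / distance
= 194.5 / 29.0
= 6.707 mm^3/m

6.707 mm^3/m


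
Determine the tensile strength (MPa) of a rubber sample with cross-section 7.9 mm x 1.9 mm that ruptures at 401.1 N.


Area = width * thickness = 7.9 * 1.9 = 15.01 mm^2
TS = force / area = 401.1 / 15.01 = 26.72 MPa

26.72 MPa


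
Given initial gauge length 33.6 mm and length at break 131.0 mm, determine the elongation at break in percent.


Elongation = (Lf - L0) / L0 * 100
= (131.0 - 33.6) / 33.6 * 100
= 97.4 / 33.6 * 100
= 289.9%

289.9%


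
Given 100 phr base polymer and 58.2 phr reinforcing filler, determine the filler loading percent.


Filler % = filler / (rubber + filler) * 100
= 58.2 / (100 + 58.2) * 100
= 58.2 / 158.2 * 100
= 36.79%

36.79%


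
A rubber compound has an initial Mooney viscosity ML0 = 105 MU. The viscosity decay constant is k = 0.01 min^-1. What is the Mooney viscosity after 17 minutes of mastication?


ML = ML0 * exp(-k * t)
ML = 105 * exp(-0.01 * 17)
ML = 105 * 0.8437
ML = 88.58 MU

88.58 MU


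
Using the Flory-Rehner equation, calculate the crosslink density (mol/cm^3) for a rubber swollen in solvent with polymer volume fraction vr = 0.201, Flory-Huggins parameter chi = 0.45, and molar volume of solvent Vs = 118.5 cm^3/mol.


ln(1 - vr) = ln(1 - 0.201) = -0.2244
Numerator = -((-0.2244) + 0.201 + 0.45 * 0.201^2) = 0.0052
Denominator = 118.5 * (0.201^(1/3) - 0.201/2) = 57.5053
nu = 0.0052 / 57.5053 = 9.0668e-05 mol/cm^3

9.0668e-05 mol/cm^3


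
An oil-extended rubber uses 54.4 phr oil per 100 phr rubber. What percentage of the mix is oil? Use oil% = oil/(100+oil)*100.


Oil % = oil / (100 + oil) * 100
= 54.4 / (100 + 54.4) * 100
= 54.4 / 154.4 * 100
= 35.23%

35.23%


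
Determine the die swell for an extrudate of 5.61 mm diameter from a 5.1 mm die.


Die swell ratio = D_extrudate / D_die
= 5.61 / 5.1
= 1.1

Die swell = 1.1


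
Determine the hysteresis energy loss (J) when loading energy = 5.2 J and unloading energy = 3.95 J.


Hysteresis loss = loading - unloading
= 5.2 - 3.95
= 1.25 J

1.25 J


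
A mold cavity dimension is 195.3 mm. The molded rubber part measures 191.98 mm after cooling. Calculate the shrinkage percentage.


Shrinkage = (mold - part) / mold * 100
= (195.3 - 191.98) / 195.3 * 100
= 3.32 / 195.3 * 100
= 1.7%

1.7%


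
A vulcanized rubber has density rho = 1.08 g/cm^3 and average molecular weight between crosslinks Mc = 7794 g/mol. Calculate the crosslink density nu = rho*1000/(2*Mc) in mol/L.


nu = rho * 1000 / (2 * Mc)
nu = 1.08 * 1000 / (2 * 7794)
nu = 1080.0 / 15588
nu = 0.0693 mol/L

0.0693 mol/L


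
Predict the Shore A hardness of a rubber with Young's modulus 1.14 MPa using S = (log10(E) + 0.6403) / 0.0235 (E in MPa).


log10(E) = 0.0235*S - 0.6403  =>  S = (log10(E) + 0.6403) / 0.0235
log10(1.14) = 0.056905
S = (0.056905 + 0.6403) / 0.0235 = 0.697205 / 0.0235
S = 29.7

Shore A = 29.7


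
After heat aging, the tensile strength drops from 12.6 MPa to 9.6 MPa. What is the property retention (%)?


Retention = aged / original * 100
= 9.6 / 12.6 * 100
= 76.2%

76.2%


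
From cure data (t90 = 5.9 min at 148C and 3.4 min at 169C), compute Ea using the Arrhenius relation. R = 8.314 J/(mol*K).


T1 = 421.15 K, T2 = 442.15 K
1/T1 - 1/T2 = 1.1278e-04
ln(t1/t2) = ln(5.9/3.4) = 0.5512
Ea = 8.314 * 0.5512 / 1.1278e-04 = 40633.8696 J/mol
Ea = 40.63 kJ/mol

40.63 kJ/mol


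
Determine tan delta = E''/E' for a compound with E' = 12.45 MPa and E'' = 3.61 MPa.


tan delta = E'' / E'
= 3.61 / 12.45
= 0.29

tan delta = 0.29


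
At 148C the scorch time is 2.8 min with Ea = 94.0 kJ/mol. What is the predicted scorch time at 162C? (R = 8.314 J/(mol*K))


Convert temperatures: T1 = 148 + 273.15 = 421.15 K, T2 = 162 + 273.15 = 435.15 K
ts2_new = 2.8 * exp(94000 / 8.314 * (1/435.15 - 1/421.15))
1/T2 - 1/T1 = -7.6393e-05
ts2_new = 1.18 min

1.18 min


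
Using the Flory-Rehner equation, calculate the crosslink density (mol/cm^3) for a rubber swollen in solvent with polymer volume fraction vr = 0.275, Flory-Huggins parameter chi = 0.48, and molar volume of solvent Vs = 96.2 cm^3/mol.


ln(1 - vr) = ln(1 - 0.275) = -0.3216
Numerator = -((-0.3216) + 0.275 + 0.48 * 0.275^2) = 0.0103
Denominator = 96.2 * (0.275^(1/3) - 0.275/2) = 49.3309
nu = 0.0103 / 49.3309 = 2.0846e-04 mol/cm^3

2.0846e-04 mol/cm^3


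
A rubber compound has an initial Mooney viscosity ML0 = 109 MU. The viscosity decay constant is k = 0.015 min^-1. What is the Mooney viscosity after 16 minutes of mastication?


ML = ML0 * exp(-k * t)
ML = 109 * exp(-0.015 * 16)
ML = 109 * 0.7866
ML = 85.74 MU

85.74 MU


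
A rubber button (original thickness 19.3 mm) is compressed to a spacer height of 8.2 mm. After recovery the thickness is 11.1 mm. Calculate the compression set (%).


CS = (t0 - recovered) / (t0 - ts) * 100
= (19.3 - 11.1) / (19.3 - 8.2) * 100
= 8.2 / 11.1 * 100
= 73.9%

73.9%


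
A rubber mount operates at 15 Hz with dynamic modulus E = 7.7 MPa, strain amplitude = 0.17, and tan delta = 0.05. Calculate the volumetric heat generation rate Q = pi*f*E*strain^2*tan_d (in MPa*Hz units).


Q = pi * f * E * strain^2 * tan_d
= pi * 15 * 7.7 * 0.17^2 * 0.05
= pi * 15 * 7.7 * 0.0289 * 0.05
= 0.5243

Q = 0.5243


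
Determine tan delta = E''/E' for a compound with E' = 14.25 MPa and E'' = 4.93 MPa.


tan delta = E'' / E'
= 4.93 / 14.25
= 0.346

tan delta = 0.346


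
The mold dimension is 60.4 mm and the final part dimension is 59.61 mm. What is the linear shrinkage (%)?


Shrinkage = (mold - part) / mold * 100
= (60.4 - 59.61) / 60.4 * 100
= 0.79 / 60.4 * 100
= 1.31%

1.31%


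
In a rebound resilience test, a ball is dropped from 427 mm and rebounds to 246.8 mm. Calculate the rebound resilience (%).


Resilience = h_rebound / h_drop * 100
= 246.8 / 427 * 100
= 57.8%

57.8%


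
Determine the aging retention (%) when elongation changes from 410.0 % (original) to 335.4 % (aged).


Retention = aged / original * 100
= 335.4 / 410.0 * 100
= 81.8%

81.8%


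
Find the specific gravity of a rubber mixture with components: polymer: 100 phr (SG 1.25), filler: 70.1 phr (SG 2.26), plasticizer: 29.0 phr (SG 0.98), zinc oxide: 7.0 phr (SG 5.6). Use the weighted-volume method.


Sum of weights = 206.1
Volume contributions:
  polymer: 100/1.25 = 80.0000
  filler: 70.1/2.26 = 31.0177
  plasticizer: 29.0/0.98 = 29.5918
  zinc oxide: 7.0/5.6 = 1.2500
Sum of volumes = 141.8595
SG = 206.1 / 141.8595 = 1.453

SG = 1.453


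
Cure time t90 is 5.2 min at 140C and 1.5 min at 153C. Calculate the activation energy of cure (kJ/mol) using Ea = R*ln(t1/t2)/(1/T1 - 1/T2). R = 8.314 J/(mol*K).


T1 = 413.15 K, T2 = 426.15 K
1/T1 - 1/T2 = 7.3837e-05
ln(t1/t2) = ln(5.2/1.5) = 1.2432
Ea = 8.314 * 1.2432 / 7.3837e-05 = 139983.1154 J/mol
Ea = 139.98 kJ/mol

139.98 kJ/mol


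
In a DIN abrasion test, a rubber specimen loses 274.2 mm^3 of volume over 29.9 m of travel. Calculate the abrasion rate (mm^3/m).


Rate = volume_loss / distance
= 274.2 / 29.9
= 9.171 mm^3/m

9.171 mm^3/m


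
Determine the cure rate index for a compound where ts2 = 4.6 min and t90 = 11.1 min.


CRI = 100 / (t90 - ts2)
= 100 / (11.1 - 4.6)
= 100 / 6.5
= 15.38 min^-1

15.38 min^-1


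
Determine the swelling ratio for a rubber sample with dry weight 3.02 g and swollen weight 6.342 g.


Q = W_swollen / W_dry
Q = 6.342 / 3.02
Q = 2.1

Q = 2.1


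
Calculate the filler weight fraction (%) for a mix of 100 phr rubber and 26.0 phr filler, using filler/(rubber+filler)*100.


Filler % = filler / (rubber + filler) * 100
= 26.0 / (100 + 26.0) * 100
= 26.0 / 126.0 * 100
= 20.63%

20.63%


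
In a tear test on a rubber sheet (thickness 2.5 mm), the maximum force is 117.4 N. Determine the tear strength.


Tear strength = force / thickness
= 117.4 / 2.5
= 46.96 N/mm

46.96 N/mm


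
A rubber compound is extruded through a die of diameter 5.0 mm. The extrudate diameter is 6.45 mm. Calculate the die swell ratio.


Die swell ratio = D_extrudate / D_die
= 6.45 / 5.0
= 1.29

Die swell = 1.29


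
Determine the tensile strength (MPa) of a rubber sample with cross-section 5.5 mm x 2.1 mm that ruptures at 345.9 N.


Area = width * thickness = 5.5 * 2.1 = 11.55 mm^2
TS = force / area = 345.9 / 11.55 = 29.95 MPa

29.95 MPa


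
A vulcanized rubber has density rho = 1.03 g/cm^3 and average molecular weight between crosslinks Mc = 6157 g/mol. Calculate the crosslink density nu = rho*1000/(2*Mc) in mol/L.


nu = rho * 1000 / (2 * Mc)
nu = 1.03 * 1000 / (2 * 6157)
nu = 1030.0 / 12314
nu = 0.0836 mol/L

0.0836 mol/L


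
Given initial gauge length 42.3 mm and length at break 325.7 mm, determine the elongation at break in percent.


Elongation = (Lf - L0) / L0 * 100
= (325.7 - 42.3) / 42.3 * 100
= 283.4 / 42.3 * 100
= 670.0%

670.0%


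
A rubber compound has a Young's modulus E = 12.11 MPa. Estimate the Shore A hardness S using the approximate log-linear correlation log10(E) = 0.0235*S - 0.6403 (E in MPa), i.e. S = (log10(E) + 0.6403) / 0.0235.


log10(E) = 0.0235*S - 0.6403  =>  S = (log10(E) + 0.6403) / 0.0235
log10(12.11) = 1.083144
S = (1.083144 + 0.6403) / 0.0235 = 1.723444 / 0.0235
S = 73.3

Shore A = 73.3


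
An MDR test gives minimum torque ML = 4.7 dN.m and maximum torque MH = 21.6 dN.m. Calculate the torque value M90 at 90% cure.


M90 = ML + 0.9 * (MH - ML)
M90 = 4.7 + 0.9 * (21.6 - 4.7)
M90 = 4.7 + 0.9 * 16.9
M90 = 19.91 dN.m

19.91 dN.m


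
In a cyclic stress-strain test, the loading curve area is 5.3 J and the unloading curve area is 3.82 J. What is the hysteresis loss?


Hysteresis loss = loading - unloading
= 5.3 - 3.82
= 1.48 J

1.48 J


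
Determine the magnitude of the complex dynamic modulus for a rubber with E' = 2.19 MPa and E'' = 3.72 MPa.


|E*| = sqrt(E'^2 + E''^2)
= sqrt(2.19^2 + 3.72^2)
= sqrt(4.7961 + 13.8384)
= 4.317 MPa

4.317 MPa


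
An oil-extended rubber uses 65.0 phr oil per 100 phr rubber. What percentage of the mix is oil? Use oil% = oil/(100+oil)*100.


Oil % = oil / (100 + oil) * 100
= 65.0 / (100 + 65.0) * 100
= 65.0 / 165.0 * 100
= 39.39%

39.39%


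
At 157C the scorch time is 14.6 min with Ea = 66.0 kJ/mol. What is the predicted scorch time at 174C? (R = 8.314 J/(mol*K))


Convert temperatures: T1 = 157 + 273.15 = 430.15 K, T2 = 174 + 273.15 = 447.15 K
ts2_new = 14.6 * exp(66000 / 8.314 * (1/447.15 - 1/430.15))
1/T2 - 1/T1 = -8.8384e-05
ts2_new = 7.24 min

7.24 min


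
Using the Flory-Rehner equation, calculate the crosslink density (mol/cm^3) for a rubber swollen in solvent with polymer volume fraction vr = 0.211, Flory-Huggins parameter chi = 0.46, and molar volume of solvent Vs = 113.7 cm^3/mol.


ln(1 - vr) = ln(1 - 0.211) = -0.2370
Numerator = -((-0.2370) + 0.211 + 0.46 * 0.211^2) = 0.0055
Denominator = 113.7 * (0.211^(1/3) - 0.211/2) = 55.6941
nu = 0.0055 / 55.6941 = 9.8921e-05 mol/cm^3

9.8921e-05 mol/cm^3


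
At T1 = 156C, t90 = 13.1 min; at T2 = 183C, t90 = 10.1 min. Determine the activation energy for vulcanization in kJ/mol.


T1 = 429.15 K, T2 = 456.15 K
1/T1 - 1/T2 = 1.3793e-04
ln(t1/t2) = ln(13.1/10.1) = 0.2601
Ea = 8.314 * 0.2601 / 1.3793e-04 = 15677.0620 J/mol
Ea = 15.68 kJ/mol

15.68 kJ/mol


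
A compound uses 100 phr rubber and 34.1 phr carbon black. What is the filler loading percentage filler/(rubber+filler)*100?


Filler % = filler / (rubber + filler) * 100
= 34.1 / (100 + 34.1) * 100
= 34.1 / 134.1 * 100
= 25.43%

25.43%


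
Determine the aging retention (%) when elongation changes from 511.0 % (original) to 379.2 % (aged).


Retention = aged / original * 100
= 379.2 / 511.0 * 100
= 74.2%

74.2%


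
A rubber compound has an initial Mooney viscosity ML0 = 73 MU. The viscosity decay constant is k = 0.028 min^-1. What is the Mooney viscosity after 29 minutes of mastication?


ML = ML0 * exp(-k * t)
ML = 73 * exp(-0.028 * 29)
ML = 73 * 0.4440
ML = 32.41 MU

32.41 MU


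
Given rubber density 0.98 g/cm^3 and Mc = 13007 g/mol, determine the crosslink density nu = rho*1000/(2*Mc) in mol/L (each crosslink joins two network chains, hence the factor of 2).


nu = rho * 1000 / (2 * Mc)
nu = 0.98 * 1000 / (2 * 13007)
nu = 980.0 / 26014
nu = 0.0377 mol/L

0.0377 mol/L


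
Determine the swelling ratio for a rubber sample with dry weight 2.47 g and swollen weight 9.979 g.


Q = W_swollen / W_dry
Q = 9.979 / 2.47
Q = 4.04

Q = 4.04


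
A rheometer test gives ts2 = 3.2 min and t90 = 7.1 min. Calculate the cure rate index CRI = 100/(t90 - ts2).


CRI = 100 / (t90 - ts2)
= 100 / (7.1 - 3.2)
= 100 / 3.9
= 25.64 min^-1

25.64 min^-1


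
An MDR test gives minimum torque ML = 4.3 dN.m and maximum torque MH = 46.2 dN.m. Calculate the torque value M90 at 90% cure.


M90 = ML + 0.9 * (MH - ML)
M90 = 4.3 + 0.9 * (46.2 - 4.3)
M90 = 4.3 + 0.9 * 41.9
M90 = 42.01 dN.m

42.01 dN.m


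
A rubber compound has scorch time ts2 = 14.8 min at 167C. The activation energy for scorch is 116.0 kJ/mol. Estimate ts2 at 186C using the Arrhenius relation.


Convert temperatures: T1 = 167 + 273.15 = 440.15 K, T2 = 186 + 273.15 = 459.15 K
ts2_new = 14.8 * exp(116000 / 8.314 * (1/459.15 - 1/440.15))
1/T2 - 1/T1 = -9.4015e-05
ts2_new = 3.99 min

3.99 min


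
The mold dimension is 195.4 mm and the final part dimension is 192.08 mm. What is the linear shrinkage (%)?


Shrinkage = (mold - part) / mold * 100
= (195.4 - 192.08) / 195.4 * 100
= 3.32 / 195.4 * 100
= 1.7%

1.7%


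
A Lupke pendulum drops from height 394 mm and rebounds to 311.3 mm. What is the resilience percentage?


Resilience = h_rebound / h_drop * 100
= 311.3 / 394 * 100
= 79.0%

79.0%


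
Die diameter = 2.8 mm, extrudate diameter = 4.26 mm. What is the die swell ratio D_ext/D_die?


Die swell ratio = D_extrudate / D_die
= 4.26 / 2.8
= 1.521

Die swell = 1.521


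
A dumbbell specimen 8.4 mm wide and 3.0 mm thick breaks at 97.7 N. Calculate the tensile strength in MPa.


Area = width * thickness = 8.4 * 3.0 = 25.2 mm^2
TS = force / area = 97.7 / 25.2 = 3.88 MPa

3.88 MPa


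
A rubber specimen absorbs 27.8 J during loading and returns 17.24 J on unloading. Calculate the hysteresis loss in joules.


Hysteresis loss = loading - unloading
= 27.8 - 17.24
= 10.56 J

10.56 J


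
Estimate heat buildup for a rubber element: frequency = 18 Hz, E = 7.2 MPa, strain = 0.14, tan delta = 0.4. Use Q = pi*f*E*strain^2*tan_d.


Q = pi * f * E * strain^2 * tan_d
= pi * 18 * 7.2 * 0.14^2 * 0.4
= pi * 18 * 7.2 * 0.0196 * 0.4
= 3.1921

Q = 3.1921


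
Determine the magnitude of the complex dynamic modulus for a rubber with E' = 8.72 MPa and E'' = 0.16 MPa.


|E*| = sqrt(E'^2 + E''^2)
= sqrt(8.72^2 + 0.16^2)
= sqrt(76.0384 + 0.0256)
= 8.721 MPa

8.721 MPa


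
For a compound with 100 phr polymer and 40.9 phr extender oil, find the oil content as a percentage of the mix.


Oil % = oil / (100 + oil) * 100
= 40.9 / (100 + 40.9) * 100
= 40.9 / 140.9 * 100
= 29.03%

29.03%


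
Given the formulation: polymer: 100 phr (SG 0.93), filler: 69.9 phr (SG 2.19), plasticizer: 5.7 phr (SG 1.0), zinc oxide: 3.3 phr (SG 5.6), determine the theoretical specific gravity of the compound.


Sum of weights = 178.9
Volume contributions:
  polymer: 100/0.93 = 107.5269
  filler: 69.9/2.19 = 31.9178
  plasticizer: 5.7/1.0 = 5.7000
  zinc oxide: 3.3/5.6 = 0.5893
Sum of volumes = 145.7340
SG = 178.9 / 145.7340 = 1.228

SG = 1.228
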